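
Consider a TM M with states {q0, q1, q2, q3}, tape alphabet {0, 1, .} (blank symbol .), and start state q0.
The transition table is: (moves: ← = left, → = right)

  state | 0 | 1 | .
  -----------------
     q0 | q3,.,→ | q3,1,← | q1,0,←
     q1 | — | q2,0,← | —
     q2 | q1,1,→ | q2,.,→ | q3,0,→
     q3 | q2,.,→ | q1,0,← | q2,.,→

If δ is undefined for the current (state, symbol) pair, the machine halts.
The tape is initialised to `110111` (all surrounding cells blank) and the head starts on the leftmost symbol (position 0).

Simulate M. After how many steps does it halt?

14

q0 | .[1]10111.   read 1 → write 1, move ←, go to q3
q3 | [.]110111.   read . → write ., move →, go to q2
q2 | .[1]10111.   read 1 → write ., move →, go to q2
q2 | ..[1]0111.   read 1 → write ., move →, go to q2
q2 | ...[0]111.   read 0 → write 1, move →, go to q1
q1 | ...1[1]11.   read 1 → write 0, move ←, go to q2
q2 | ...[1]011.   read 1 → write ., move →, go to q2
q2 | ....[0]11.   read 0 → write 1, move →, go to q1
q1 | ....1[1]1.   read 1 → write 0, move ←, go to q2
q2 | ....[1]01.   read 1 → write ., move →, go to q2
q2 | .....[0]1.   read 0 → write 1, move →, go to q1
q1 | .....1[1].   read 1 → write 0, move ←, go to q2
q2 | .....[1]0.   read 1 → write ., move →, go to q2
q2 | ......[0].   read 0 → write 1, move →, go to q1
q1 | ......1[.]
M halts after 14 transitions.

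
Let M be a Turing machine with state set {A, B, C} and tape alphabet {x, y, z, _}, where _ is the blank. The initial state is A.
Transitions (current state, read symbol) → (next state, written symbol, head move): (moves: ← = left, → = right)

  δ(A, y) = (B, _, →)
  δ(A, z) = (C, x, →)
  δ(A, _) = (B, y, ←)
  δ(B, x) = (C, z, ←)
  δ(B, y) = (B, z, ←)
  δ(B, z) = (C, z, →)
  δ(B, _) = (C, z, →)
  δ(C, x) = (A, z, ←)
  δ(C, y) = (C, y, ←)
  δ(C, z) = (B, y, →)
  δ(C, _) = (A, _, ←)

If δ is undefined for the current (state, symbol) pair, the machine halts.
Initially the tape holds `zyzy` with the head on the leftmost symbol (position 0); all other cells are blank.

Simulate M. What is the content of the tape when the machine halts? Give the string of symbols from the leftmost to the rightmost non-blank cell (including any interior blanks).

zyzyzyx

A | ___[z]yzy_   read z → write x, move →, go to C
C | ___x[y]zy_   read y → write y, move ←, go to C
C | ___[x]yzy_   read x → write z, move ←, go to A
A | __[_]zyzy_   read _ → write y, move ←, go to B
B | _[_]yzyzy_   read _ → write z, move →, go to C
C | _z[y]zyzy_   read y → write y, move ←, go to C
C | _[z]yzyzy_   read z → write y, move →, go to B
B | _y[y]zyzy_   read y → write z, move ←, go to B
B | _[y]zzyzy_   read y → write z, move ←, go to B
B | [_]zzzyzy_   read _ → write z, move →, go to C
C | z[z]zzyzy_   read z → write y, move →, go to B
B | zy[z]zyzy_   read z → write z, move →, go to C
C | zyz[z]yzy_   read z → write y, move →, go to B
B | zyzy[y]zy_   read y → write z, move ←, go to B
B | zyz[y]zzy_   read y → write z, move ←, go to B
B | zy[z]zzzy_   read z → write z, move →, go to C
C | zyz[z]zzy_   read z → write y, move →, go to B
B | zyzy[z]zy_   read z → write z, move →, go to C
C | zyzyz[z]y_   read z → write y, move →, go to B
B | zyzyzy[y]_   read y → write z, move ←, go to B
B | zyzyz[y]z_   read y → write z, move ←, go to B
B | zyzy[z]zz_   read z → write z, move →, go to C
C | zyzyz[z]z_   read z → write y, move →, go to B
B | zyzyzy[z]_   read z → write z, move →, go to C
C | zyzyzyz[_]   read _ → write _, move ←, go to A
A | zyzyzy[z]_   read z → write x, move →, go to C
C | zyzyzyx[_]   read _ → write _, move ←, go to A
A | zyzyzy[x]_
The non-blank tape span at halt is zyzyzyx.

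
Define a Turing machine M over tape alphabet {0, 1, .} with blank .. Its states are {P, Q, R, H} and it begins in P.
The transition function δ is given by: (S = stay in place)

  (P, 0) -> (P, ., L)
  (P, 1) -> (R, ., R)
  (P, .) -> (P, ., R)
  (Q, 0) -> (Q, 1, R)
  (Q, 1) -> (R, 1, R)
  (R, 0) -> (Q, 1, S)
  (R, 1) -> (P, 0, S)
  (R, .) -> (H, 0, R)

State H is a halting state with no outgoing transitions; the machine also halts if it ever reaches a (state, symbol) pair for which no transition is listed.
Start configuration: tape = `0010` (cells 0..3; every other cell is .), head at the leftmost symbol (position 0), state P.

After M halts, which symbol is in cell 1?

P | .[0]010..   read 0 → write ., move L, go to P
P | [.].010..   read . → write ., move R, go to P
P | .[.]010..   read . → write ., move R, go to P
P | ..[0]10..   read 0 → write ., move L, go to P
P | .[.].10..   read . → write ., move R, go to P
P | ..[.]10..   read . → write ., move R, go to P
P | ...[1]0..   read 1 → write ., move R, go to R
R | ....[0]..   read 0 → write 1, move S, go to Q
Q | ....[1]..   read 1 → write 1, move R, go to R
R | ....1[.].   read . → write 0, move R, go to H
H | ....10[.]
Cell 1 holds . when M halts.

.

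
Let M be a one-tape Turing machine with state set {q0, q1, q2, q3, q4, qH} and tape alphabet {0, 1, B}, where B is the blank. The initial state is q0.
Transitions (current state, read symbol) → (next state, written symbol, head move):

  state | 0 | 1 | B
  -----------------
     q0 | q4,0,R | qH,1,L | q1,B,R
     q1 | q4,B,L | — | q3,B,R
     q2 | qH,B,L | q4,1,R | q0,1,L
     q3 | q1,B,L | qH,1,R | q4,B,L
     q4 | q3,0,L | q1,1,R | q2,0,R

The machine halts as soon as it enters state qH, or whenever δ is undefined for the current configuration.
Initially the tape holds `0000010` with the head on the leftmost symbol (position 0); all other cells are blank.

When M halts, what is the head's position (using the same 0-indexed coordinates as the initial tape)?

5

q0 | B[0]000010   read 0 → write 0, move R, go to q4
q4 | B0[0]00010   read 0 → write 0, move L, go to q3
q3 | B[0]000010   read 0 → write B, move L, go to q1
q1 | [B]B000010   read B → write B, move R, go to q3
q3 | B[B]000010   read B → write B, move L, go to q4
q4 | [B]B000010   read B → write 0, move R, go to q2
q2 | 0[B]000010   read B → write 1, move L, go to q0
q0 | [0]1000010   read 0 → write 0, move R, go to q4
q4 | 0[1]000010   read 1 → write 1, move R, go to q1
q1 | 01[0]00010   read 0 → write B, move L, go to q4
q4 | 0[1]B00010   read 1 → write 1, move R, go to q1
q1 | 01[B]00010   read B → write B, move R, go to q3
q3 | 01B[0]0010   read 0 → write B, move L, go to q1
q1 | 01[B]B0010   read B → write B, move R, go to q3
q3 | 01B[B]0010   read B → write B, move L, go to q4
q4 | 01[B]B0010   read B → write 0, move R, go to q2
q2 | 010[B]0010   read B → write 1, move L, go to q0
q0 | 01[0]10010   read 0 → write 0, move R, go to q4
q4 | 010[1]0010   read 1 → write 1, move R, go to q1
q1 | 0101[0]010   read 0 → write B, move L, go to q4
q4 | 010[1]B010   read 1 → write 1, move R, go to q1
q1 | 0101[B]010   read B → write B, move R, go to q3
q3 | 0101B[0]10   read 0 → write B, move L, go to q1
q1 | 0101[B]B10   read B → write B, move R, go to q3
q3 | 0101B[B]10   read B → write B, move L, go to q4
q4 | 0101[B]B10   read B → write 0, move R, go to q2
q2 | 01010[B]10   read B → write 1, move L, go to q0
q0 | 0101[0]110   read 0 → write 0, move R, go to q4
q4 | 01010[1]10   read 1 → write 1, move R, go to q1
q1 | 010101[1]0
At halt the head is at cell 5.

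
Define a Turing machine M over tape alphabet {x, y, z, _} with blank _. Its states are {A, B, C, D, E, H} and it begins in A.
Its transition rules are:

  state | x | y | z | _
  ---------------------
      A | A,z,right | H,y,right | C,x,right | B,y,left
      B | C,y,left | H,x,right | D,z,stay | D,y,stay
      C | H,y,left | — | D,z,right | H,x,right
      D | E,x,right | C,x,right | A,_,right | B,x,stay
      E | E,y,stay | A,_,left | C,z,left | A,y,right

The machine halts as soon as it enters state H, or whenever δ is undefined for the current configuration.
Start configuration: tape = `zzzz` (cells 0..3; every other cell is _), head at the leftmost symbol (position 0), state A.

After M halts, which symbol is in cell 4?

state=A head=0 tape=[z]zzz__   (A,z)→(C,x,right)
state=C head=1 tape=x[z]zz__   (C,z)→(D,z,right)
state=D head=2 tape=xz[z]z__   (D,z)→(A,_,right)
state=A head=3 tape=xz_[z]__   (A,z)→(C,x,right)
state=C head=4 tape=xz_x[_]_   (C,_)→(H,x,right)
state=H head=5 tape=xz_xx[_]
Cell 4 holds x when M halts.

x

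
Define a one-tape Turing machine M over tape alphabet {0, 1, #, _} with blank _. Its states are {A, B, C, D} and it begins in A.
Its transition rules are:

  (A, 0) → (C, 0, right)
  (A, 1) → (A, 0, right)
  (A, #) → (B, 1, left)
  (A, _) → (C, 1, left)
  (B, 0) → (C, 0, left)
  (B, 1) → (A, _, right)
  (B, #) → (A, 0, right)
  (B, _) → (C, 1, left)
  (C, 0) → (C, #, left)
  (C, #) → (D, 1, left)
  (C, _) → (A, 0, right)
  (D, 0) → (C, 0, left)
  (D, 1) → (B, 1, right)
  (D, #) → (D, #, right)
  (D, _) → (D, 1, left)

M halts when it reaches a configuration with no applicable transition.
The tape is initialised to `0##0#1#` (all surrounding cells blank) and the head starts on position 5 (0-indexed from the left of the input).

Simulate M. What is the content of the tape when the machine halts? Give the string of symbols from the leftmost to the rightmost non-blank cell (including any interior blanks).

A | 0##0#[1]#   read 1 → write 0, move right, go to A
A | 0##0#0[#]   read # → write 1, move left, go to B
B | 0##0#[0]1   read 0 → write 0, move left, go to C
C | 0##0[#]01   read # → write 1, move left, go to D
D | 0##[0]101   read 0 → write 0, move left, go to C
C | 0#[#]0101   read # → write 1, move left, go to D
D | 0[#]10101   read # → write #, move right, go to D
D | 0#[1]0101   read 1 → write 1, move right, go to B
B | 0#1[0]101   read 0 → write 0, move left, go to C
C | 0#[1]0101
The non-blank tape span at halt is 0#10101.

0#10101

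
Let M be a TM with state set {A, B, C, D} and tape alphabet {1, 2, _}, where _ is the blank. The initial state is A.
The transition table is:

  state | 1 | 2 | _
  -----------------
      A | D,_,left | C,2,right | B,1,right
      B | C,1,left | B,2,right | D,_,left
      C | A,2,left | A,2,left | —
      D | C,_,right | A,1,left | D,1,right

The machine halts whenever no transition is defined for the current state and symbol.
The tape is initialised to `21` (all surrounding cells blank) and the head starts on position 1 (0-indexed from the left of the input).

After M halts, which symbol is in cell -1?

state=A head=1 tape=___2[1]   (A,1)→(D,_,left)
state=D head=0 tape=___[2]_   (D,2)→(A,1,left)
state=A head=-1 tape=__[_]1_   (A,_)→(B,1,right)
state=B head=0 tape=__1[1]_   (B,1)→(C,1,left)
state=C head=-1 tape=__[1]1_   (C,1)→(A,2,left)
state=A head=-2 tape=_[_]21_   (A,_)→(B,1,right)
state=B head=-1 tape=_1[2]1_   (B,2)→(B,2,right)
state=B head=0 tape=_12[1]_   (B,1)→(C,1,left)
state=C head=-1 tape=_1[2]1_   (C,2)→(A,2,left)
state=A head=-2 tape=_[1]21_   (A,1)→(D,_,left)
state=D head=-3 tape=[_]_21_   (D,_)→(D,1,right)
state=D head=-2 tape=1[_]21_   (D,_)→(D,1,right)
state=D head=-1 tape=11[2]1_   (D,2)→(A,1,left)
state=A head=-2 tape=1[1]11_   (A,1)→(D,_,left)
state=D head=-3 tape=[1]_11_   (D,1)→(C,_,right)
state=C head=-2 tape=_[_]11_
Cell -1 holds 1 when M halts.

1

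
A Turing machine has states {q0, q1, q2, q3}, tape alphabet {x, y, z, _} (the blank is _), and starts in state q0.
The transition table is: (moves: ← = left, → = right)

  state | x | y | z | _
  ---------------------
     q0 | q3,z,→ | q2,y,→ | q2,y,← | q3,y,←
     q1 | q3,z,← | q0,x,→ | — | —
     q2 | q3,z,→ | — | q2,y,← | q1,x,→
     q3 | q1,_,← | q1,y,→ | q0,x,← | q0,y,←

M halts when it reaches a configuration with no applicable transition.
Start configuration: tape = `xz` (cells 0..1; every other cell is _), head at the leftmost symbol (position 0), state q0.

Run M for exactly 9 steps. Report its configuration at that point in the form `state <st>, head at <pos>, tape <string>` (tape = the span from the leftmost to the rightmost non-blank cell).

state q3, head at 1, tape xzyy

q0 | _[x]z_   read x → write z, move →, go to q3
q3 | _z[z]_   read z → write x, move ←, go to q0
q0 | _[z]x_   read z → write y, move ←, go to q2
q2 | [_]yx_   read _ → write x, move →, go to q1
q1 | x[y]x_   read y → write x, move →, go to q0
q0 | xx[x]_   read x → write z, move →, go to q3
q3 | xxz[_]   read _ → write y, move ←, go to q0
q0 | xx[z]y   read z → write y, move ←, go to q2
q2 | x[x]yy   read x → write z, move →, go to q3
q3 | xz[y]y
After 9 steps: state q3, head at 1, tape xzyy.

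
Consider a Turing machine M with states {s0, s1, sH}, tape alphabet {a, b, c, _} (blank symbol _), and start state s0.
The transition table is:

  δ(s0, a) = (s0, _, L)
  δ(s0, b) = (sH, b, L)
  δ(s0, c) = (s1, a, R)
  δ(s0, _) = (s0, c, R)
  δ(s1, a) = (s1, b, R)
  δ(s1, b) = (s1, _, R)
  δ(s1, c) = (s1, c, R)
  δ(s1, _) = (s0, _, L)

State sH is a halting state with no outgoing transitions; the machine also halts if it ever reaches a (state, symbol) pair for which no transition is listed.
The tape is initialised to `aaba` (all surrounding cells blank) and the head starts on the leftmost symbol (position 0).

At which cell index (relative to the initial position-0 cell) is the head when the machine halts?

1

state=s0 head=0 tape=__[a]aba   (s0,a)→(s0,_,L)
state=s0 head=-1 tape=_[_]_aba   (s0,_)→(s0,c,R)
state=s0 head=0 tape=_c[_]aba   (s0,_)→(s0,c,R)
state=s0 head=1 tape=_cc[a]ba   (s0,a)→(s0,_,L)
state=s0 head=0 tape=_c[c]_ba   (s0,c)→(s1,a,R)
state=s1 head=1 tape=_ca[_]ba   (s1,_)→(s0,_,L)
state=s0 head=0 tape=_c[a]_ba   (s0,a)→(s0,_,L)
state=s0 head=-1 tape=_[c]__ba   (s0,c)→(s1,a,R)
state=s1 head=0 tape=_a[_]_ba   (s1,_)→(s0,_,L)
state=s0 head=-1 tape=_[a]__ba   (s0,a)→(s0,_,L)
state=s0 head=-2 tape=[_]___ba   (s0,_)→(s0,c,R)
state=s0 head=-1 tape=c[_]__ba   (s0,_)→(s0,c,R)
state=s0 head=0 tape=cc[_]_ba   (s0,_)→(s0,c,R)
state=s0 head=1 tape=ccc[_]ba   (s0,_)→(s0,c,R)
state=s0 head=2 tape=cccc[b]a   (s0,b)→(sH,b,L)
state=sH head=1 tape=ccc[c]ba
At halt the head is at cell 1.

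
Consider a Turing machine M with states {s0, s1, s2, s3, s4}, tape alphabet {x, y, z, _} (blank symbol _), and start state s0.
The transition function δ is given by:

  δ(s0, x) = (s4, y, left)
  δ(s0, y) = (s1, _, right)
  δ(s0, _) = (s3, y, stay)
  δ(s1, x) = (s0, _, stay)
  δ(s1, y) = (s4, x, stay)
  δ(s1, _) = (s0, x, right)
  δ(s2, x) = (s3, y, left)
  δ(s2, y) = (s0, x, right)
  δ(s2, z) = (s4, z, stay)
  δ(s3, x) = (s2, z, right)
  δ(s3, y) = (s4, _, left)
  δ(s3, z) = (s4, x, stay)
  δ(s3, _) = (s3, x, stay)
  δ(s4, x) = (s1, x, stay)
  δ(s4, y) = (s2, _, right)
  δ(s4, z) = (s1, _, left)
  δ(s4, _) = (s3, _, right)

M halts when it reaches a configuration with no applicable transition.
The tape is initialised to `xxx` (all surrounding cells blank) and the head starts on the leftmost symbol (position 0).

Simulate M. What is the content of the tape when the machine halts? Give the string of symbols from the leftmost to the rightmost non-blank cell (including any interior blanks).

z__y

state=s0 head=0 tape=__[x]xx   (s0,x)→(s4,y,left)
state=s4 head=-1 tape=_[_]yxx   (s4,_)→(s3,_,right)
state=s3 head=0 tape=__[y]xx   (s3,y)→(s4,_,left)
state=s4 head=-1 tape=_[_]_xx   (s4,_)→(s3,_,right)
state=s3 head=0 tape=__[_]xx   (s3,_)→(s3,x,stay)
state=s3 head=0 tape=__[x]xx   (s3,x)→(s2,z,right)
state=s2 head=1 tape=__z[x]x   (s2,x)→(s3,y,left)
state=s3 head=0 tape=__[z]yx   (s3,z)→(s4,x,stay)
state=s4 head=0 tape=__[x]yx   (s4,x)→(s1,x,stay)
state=s1 head=0 tape=__[x]yx   (s1,x)→(s0,_,stay)
state=s0 head=0 tape=__[_]yx   (s0,_)→(s3,y,stay)
state=s3 head=0 tape=__[y]yx   (s3,y)→(s4,_,left)
state=s4 head=-1 tape=_[_]_yx   (s4,_)→(s3,_,right)
state=s3 head=0 tape=__[_]yx   (s3,_)→(s3,x,stay)
state=s3 head=0 tape=__[x]yx   (s3,x)→(s2,z,right)
state=s2 head=1 tape=__z[y]x   (s2,y)→(s0,x,right)
state=s0 head=2 tape=__zx[x]   (s0,x)→(s4,y,left)
state=s4 head=1 tape=__z[x]y   (s4,x)→(s1,x,stay)
state=s1 head=1 tape=__z[x]y   (s1,x)→(s0,_,stay)
state=s0 head=1 tape=__z[_]y   (s0,_)→(s3,y,stay)
state=s3 head=1 tape=__z[y]y   (s3,y)→(s4,_,left)
state=s4 head=0 tape=__[z]_y   (s4,z)→(s1,_,left)
state=s1 head=-1 tape=_[_]__y   (s1,_)→(s0,x,right)
state=s0 head=0 tape=_x[_]_y   (s0,_)→(s3,y,stay)
state=s3 head=0 tape=_x[y]_y   (s3,y)→(s4,_,left)
state=s4 head=-1 tape=_[x]__y   (s4,x)→(s1,x,stay)
state=s1 head=-1 tape=_[x]__y   (s1,x)→(s0,_,stay)
state=s0 head=-1 tape=_[_]__y   (s0,_)→(s3,y,stay)
state=s3 head=-1 tape=_[y]__y   (s3,y)→(s4,_,left)
state=s4 head=-2 tape=[_]___y   (s4,_)→(s3,_,right)
state=s3 head=-1 tape=_[_]__y   (s3,_)→(s3,x,stay)
state=s3 head=-1 tape=_[x]__y   (s3,x)→(s2,z,right)
state=s2 head=0 tape=_z[_]_y
The non-blank tape span at halt is z__y.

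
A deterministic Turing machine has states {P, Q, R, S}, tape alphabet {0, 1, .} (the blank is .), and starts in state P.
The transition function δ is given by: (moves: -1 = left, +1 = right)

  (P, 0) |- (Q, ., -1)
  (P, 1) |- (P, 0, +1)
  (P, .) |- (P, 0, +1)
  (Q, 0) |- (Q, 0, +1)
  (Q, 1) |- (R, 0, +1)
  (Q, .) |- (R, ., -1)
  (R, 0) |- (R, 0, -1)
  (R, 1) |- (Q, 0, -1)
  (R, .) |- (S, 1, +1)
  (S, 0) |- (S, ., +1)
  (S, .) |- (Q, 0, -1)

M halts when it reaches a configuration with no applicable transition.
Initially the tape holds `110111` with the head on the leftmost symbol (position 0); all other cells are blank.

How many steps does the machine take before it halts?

31

P | ....[1]10111   read 1 → write 0, move +1, go to P
P | ....0[1]0111   read 1 → write 0, move +1, go to P
P | ....00[0]111   read 0 → write ., move -1, go to Q
Q | ....0[0].111   read 0 → write 0, move +1, go to Q
Q | ....00[.]111   read . → write ., move -1, go to R
R | ....0[0].111   read 0 → write 0, move -1, go to R
R | ....[0]0.111   read 0 → write 0, move -1, go to R
R | ...[.]00.111   read . → write 1, move +1, go to S
S | ...1[0]0.111   read 0 → write ., move +1, go to S
S | ...1.[0].111   read 0 → write ., move +1, go to S
S | ...1..[.]111   read . → write 0, move -1, go to Q
Q | ...1.[.]0111   read . → write ., move -1, go to R
R | ...1[.].0111   read . → write 1, move +1, go to S
S | ...11[.]0111   read . → write 0, move -1, go to Q
Q | ...1[1]00111   read 1 → write 0, move +1, go to R
R | ...10[0]0111   read 0 → write 0, move -1, go to R
R | ...1[0]00111   read 0 → write 0, move -1, go to R
R | ...[1]000111   read 1 → write 0, move -1, go to Q
Q | ..[.]0000111   read . → write ., move -1, go to R
R | .[.].0000111   read . → write 1, move +1, go to S
S | .1[.]0000111   read . → write 0, move -1, go to Q
Q | .[1]00000111   read 1 → write 0, move +1, go to R
R | .0[0]0000111   read 0 → write 0, move -1, go to R
R | .[0]00000111   read 0 → write 0, move -1, go to R
R | [.]000000111   read . → write 1, move +1, go to S
S | 1[0]00000111   read 0 → write ., move +1, go to S
S | 1.[0]0000111   read 0 → write ., move +1, go to S
S | 1..[0]000111   read 0 → write ., move +1, go to S
S | 1...[0]00111   read 0 → write ., move +1, go to S
S | 1....[0]0111   read 0 → write ., move +1, go to S
S | 1.....[0]111   read 0 → write ., move +1, go to S
S | 1......[1]11
M halts after 31 transitions.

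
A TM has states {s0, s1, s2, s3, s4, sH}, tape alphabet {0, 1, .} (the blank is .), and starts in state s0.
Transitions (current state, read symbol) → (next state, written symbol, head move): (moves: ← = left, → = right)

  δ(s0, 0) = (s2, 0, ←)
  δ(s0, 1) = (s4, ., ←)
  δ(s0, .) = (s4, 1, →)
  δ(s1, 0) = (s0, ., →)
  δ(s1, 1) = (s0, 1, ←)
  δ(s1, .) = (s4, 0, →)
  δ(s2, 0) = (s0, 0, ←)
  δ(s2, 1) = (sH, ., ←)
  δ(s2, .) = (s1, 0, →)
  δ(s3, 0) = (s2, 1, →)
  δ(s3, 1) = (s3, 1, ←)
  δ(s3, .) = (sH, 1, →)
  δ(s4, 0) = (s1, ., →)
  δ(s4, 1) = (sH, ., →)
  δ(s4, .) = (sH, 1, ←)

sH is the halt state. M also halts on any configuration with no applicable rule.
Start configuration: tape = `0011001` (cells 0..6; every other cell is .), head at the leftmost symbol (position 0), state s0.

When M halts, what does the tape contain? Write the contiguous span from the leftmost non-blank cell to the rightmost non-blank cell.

s0 | .[0]011001   read 0 → write 0, move ←, go to s2
s2 | [.]0011001   read . → write 0, move →, go to s1
s1 | 0[0]011001   read 0 → write ., move →, go to s0
s0 | 0.[0]11001   read 0 → write 0, move ←, go to s2
s2 | 0[.]011001   read . → write 0, move →, go to s1
s1 | 00[0]11001   read 0 → write ., move →, go to s0
s0 | 00.[1]1001   read 1 → write ., move ←, go to s4
s4 | 00[.].1001   read . → write 1, move ←, go to sH
sH | 0[0]1.1001
The non-blank tape span at halt is 001.1001.

001.1001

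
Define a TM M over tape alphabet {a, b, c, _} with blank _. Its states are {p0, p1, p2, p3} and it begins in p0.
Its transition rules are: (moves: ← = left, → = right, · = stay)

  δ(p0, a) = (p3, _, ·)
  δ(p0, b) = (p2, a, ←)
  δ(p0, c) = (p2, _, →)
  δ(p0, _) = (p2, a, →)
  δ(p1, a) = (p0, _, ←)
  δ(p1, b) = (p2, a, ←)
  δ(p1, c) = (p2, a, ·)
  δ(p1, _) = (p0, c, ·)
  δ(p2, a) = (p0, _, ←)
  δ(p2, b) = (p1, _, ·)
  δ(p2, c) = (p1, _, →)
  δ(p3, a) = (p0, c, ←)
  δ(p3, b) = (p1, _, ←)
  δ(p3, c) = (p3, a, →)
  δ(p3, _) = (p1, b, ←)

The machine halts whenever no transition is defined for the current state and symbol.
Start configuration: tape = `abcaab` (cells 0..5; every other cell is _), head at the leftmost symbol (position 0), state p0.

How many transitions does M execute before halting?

state=p0 head=0 tape=_[a]bcaab   (p0,a)→(p3,_,·)
state=p3 head=0 tape=_[_]bcaab   (p3,_)→(p1,b,←)
state=p1 head=-1 tape=[_]bbcaab   (p1,_)→(p0,c,·)
state=p0 head=-1 tape=[c]bbcaab   (p0,c)→(p2,_,→)
state=p2 head=0 tape=_[b]bcaab   (p2,b)→(p1,_,·)
state=p1 head=0 tape=_[_]bcaab   (p1,_)→(p0,c,·)
state=p0 head=0 tape=_[c]bcaab   (p0,c)→(p2,_,→)
state=p2 head=1 tape=__[b]caab   (p2,b)→(p1,_,·)
state=p1 head=1 tape=__[_]caab   (p1,_)→(p0,c,·)
state=p0 head=1 tape=__[c]caab   (p0,c)→(p2,_,→)
state=p2 head=2 tape=___[c]aab   (p2,c)→(p1,_,→)
state=p1 head=3 tape=____[a]ab   (p1,a)→(p0,_,←)
state=p0 head=2 tape=___[_]_ab   (p0,_)→(p2,a,→)
state=p2 head=3 tape=___a[_]ab
M halts after 13 transitions.

13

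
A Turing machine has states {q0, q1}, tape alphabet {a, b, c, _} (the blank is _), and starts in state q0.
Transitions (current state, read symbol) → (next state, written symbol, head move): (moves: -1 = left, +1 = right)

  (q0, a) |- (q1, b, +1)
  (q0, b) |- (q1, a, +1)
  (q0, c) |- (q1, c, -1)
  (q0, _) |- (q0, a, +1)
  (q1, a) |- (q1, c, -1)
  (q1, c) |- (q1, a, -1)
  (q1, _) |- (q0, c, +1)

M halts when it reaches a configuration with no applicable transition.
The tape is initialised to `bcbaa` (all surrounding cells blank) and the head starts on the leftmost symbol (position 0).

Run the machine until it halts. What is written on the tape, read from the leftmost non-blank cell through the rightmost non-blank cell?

cbaabaa

q0 | __[b]cbaa   read b → write a, move +1, go to q1
q1 | __a[c]baa   read c → write a, move -1, go to q1
q1 | __[a]abaa   read a → write c, move -1, go to q1
q1 | _[_]cabaa   read _ → write c, move +1, go to q0
q0 | _c[c]abaa   read c → write c, move -1, go to q1
q1 | _[c]cabaa   read c → write a, move -1, go to q1
q1 | [_]acabaa   read _ → write c, move +1, go to q0
q0 | c[a]cabaa   read a → write b, move +1, go to q1
q1 | cb[c]abaa   read c → write a, move -1, go to q1
q1 | c[b]aabaa
The non-blank tape span at halt is cbaabaa.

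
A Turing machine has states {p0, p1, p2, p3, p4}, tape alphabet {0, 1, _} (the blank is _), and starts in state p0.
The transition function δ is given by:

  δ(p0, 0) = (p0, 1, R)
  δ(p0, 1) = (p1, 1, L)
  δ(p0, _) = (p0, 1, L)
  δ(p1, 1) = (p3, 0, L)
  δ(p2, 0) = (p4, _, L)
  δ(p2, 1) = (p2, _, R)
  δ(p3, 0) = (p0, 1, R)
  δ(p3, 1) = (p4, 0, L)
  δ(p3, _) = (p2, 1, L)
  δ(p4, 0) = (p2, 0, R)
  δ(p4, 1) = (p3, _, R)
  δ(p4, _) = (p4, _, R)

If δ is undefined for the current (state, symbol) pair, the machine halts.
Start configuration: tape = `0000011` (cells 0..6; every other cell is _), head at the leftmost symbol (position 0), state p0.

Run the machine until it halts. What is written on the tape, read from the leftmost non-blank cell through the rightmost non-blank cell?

11_0_11

state=p0 head=0 tape=[0]000011   (p0,0)→(p0,1,R)
state=p0 head=1 tape=1[0]00011   (p0,0)→(p0,1,R)
state=p0 head=2 tape=11[0]0011   (p0,0)→(p0,1,R)
state=p0 head=3 tape=111[0]011   (p0,0)→(p0,1,R)
state=p0 head=4 tape=1111[0]11   (p0,0)→(p0,1,R)
state=p0 head=5 tape=11111[1]1   (p0,1)→(p1,1,L)
state=p1 head=4 tape=1111[1]11   (p1,1)→(p3,0,L)
state=p3 head=3 tape=111[1]011   (p3,1)→(p4,0,L)
state=p4 head=2 tape=11[1]0011   (p4,1)→(p3,_,R)
state=p3 head=3 tape=11_[0]011   (p3,0)→(p0,1,R)
state=p0 head=4 tape=11_1[0]11   (p0,0)→(p0,1,R)
state=p0 head=5 tape=11_11[1]1   (p0,1)→(p1,1,L)
state=p1 head=4 tape=11_1[1]11   (p1,1)→(p3,0,L)
state=p3 head=3 tape=11_[1]011   (p3,1)→(p4,0,L)
state=p4 head=2 tape=11[_]0011   (p4,_)→(p4,_,R)
state=p4 head=3 tape=11_[0]011   (p4,0)→(p2,0,R)
state=p2 head=4 tape=11_0[0]11   (p2,0)→(p4,_,L)
state=p4 head=3 tape=11_[0]_11   (p4,0)→(p2,0,R)
state=p2 head=4 tape=11_0[_]11
The non-blank tape span at halt is 11_0_11.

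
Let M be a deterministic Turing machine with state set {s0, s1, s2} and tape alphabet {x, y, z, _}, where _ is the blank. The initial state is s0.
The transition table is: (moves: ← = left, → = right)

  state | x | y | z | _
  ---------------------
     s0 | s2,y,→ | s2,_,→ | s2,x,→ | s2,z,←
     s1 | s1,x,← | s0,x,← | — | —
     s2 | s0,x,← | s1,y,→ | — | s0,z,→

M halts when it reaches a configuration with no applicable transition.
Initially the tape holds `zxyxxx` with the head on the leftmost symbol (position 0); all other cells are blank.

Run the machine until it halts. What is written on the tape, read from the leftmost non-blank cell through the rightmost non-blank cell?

zzxyxxx

s0 | _[z]xyxxx   read z → write x, move →, go to s2
s2 | _x[x]yxxx   read x → write x, move ←, go to s0
s0 | _[x]xyxxx   read x → write y, move →, go to s2
s2 | _y[x]yxxx   read x → write x, move ←, go to s0
s0 | _[y]xyxxx   read y → write _, move →, go to s2
s2 | __[x]yxxx   read x → write x, move ←, go to s0
s0 | _[_]xyxxx   read _ → write z, move ←, go to s2
s2 | [_]zxyxxx   read _ → write z, move →, go to s0
s0 | z[z]xyxxx   read z → write x, move →, go to s2
s2 | zx[x]yxxx   read x → write x, move ←, go to s0
s0 | z[x]xyxxx   read x → write y, move →, go to s2
s2 | zy[x]yxxx   read x → write x, move ←, go to s0
s0 | z[y]xyxxx   read y → write _, move →, go to s2
s2 | z_[x]yxxx   read x → write x, move ←, go to s0
s0 | z[_]xyxxx   read _ → write z, move ←, go to s2
s2 | [z]zxyxxx
The non-blank tape span at halt is zzxyxxx.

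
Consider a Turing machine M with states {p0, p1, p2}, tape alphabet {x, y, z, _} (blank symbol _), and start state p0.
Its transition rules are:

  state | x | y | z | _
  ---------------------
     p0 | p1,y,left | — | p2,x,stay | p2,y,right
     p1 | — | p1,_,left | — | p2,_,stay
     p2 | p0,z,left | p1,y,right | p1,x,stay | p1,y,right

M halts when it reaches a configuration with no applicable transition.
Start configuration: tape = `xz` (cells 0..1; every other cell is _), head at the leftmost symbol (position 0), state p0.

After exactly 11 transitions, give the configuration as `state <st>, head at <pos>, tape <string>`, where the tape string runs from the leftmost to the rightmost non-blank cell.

state p1, head at 1, tape yyyz

p0 | __[x]z   read x → write y, move left, go to p1
p1 | _[_]yz   read _ → write _, move stay, go to p2
p2 | _[_]yz   read _ → write y, move right, go to p1
p1 | _y[y]z   read y → write _, move left, go to p1
p1 | _[y]_z   read y → write _, move left, go to p1
p1 | [_]__z   read _ → write _, move stay, go to p2
p2 | [_]__z   read _ → write y, move right, go to p1
p1 | y[_]_z   read _ → write _, move stay, go to p2
p2 | y[_]_z   read _ → write y, move right, go to p1
p1 | yy[_]z   read _ → write _, move stay, go to p2
p2 | yy[_]z   read _ → write y, move right, go to p1
p1 | yyy[z]
After 11 steps: state p1, head at 1, tape yyyz.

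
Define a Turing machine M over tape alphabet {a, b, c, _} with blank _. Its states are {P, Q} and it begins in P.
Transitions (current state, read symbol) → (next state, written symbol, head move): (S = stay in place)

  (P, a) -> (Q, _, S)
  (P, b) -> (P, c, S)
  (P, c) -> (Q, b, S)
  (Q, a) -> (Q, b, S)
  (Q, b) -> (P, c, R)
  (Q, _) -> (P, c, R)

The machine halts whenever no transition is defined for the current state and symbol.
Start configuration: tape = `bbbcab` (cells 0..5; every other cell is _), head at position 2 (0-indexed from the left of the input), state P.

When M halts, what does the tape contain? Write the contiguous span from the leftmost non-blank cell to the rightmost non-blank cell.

bbcccc

P | bb[b]cab_   read b → write c, move S, go to P
P | bb[c]cab_   read c → write b, move S, go to Q
Q | bb[b]cab_   read b → write c, move R, go to P
P | bbc[c]ab_   read c → write b, move S, go to Q
Q | bbc[b]ab_   read b → write c, move R, go to P
P | bbcc[a]b_   read a → write _, move S, go to Q
Q | bbcc[_]b_   read _ → write c, move R, go to P
P | bbccc[b]_   read b → write c, move S, go to P
P | bbccc[c]_   read c → write b, move S, go to Q
Q | bbccc[b]_   read b → write c, move R, go to P
P | bbcccc[_]
The non-blank tape span at halt is bbcccc.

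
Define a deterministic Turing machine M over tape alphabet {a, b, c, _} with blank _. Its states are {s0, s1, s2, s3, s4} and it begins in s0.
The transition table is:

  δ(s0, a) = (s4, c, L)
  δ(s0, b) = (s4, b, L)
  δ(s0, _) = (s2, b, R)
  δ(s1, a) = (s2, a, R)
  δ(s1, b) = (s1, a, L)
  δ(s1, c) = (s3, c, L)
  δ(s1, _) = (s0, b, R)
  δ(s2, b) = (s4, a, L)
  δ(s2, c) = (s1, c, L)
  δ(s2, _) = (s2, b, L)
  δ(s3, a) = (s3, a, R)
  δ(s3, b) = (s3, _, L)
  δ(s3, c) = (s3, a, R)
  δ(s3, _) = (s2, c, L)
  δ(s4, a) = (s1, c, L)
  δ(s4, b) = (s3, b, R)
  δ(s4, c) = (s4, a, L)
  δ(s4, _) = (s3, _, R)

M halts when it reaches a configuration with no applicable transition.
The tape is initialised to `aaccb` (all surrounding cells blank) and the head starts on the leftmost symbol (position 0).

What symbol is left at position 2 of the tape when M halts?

state=s0 head=0 tape=_[a]accb   (s0,a)→(s4,c,L)
state=s4 head=-1 tape=[_]caccb   (s4,_)→(s3,_,R)
state=s3 head=0 tape=_[c]accb   (s3,c)→(s3,a,R)
state=s3 head=1 tape=_a[a]ccb   (s3,a)→(s3,a,R)
state=s3 head=2 tape=_aa[c]cb   (s3,c)→(s3,a,R)
state=s3 head=3 tape=_aaa[c]b   (s3,c)→(s3,a,R)
state=s3 head=4 tape=_aaaa[b]   (s3,b)→(s3,_,L)
state=s3 head=3 tape=_aaa[a]_   (s3,a)→(s3,a,R)
state=s3 head=4 tape=_aaaa[_]   (s3,_)→(s2,c,L)
state=s2 head=3 tape=_aaa[a]c
Cell 2 holds a when M halts.

a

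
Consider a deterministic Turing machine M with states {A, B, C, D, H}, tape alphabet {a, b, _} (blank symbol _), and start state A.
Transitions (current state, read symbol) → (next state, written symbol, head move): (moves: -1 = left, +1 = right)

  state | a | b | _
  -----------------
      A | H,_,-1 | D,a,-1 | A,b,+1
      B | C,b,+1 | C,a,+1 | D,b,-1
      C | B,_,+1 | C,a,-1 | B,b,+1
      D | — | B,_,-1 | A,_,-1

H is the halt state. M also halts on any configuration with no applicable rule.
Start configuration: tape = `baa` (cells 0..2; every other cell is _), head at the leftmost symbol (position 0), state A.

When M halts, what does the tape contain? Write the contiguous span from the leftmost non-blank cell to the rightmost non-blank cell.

bb_aa

state=A head=0 tape=__[b]aa   (A,b)→(D,a,-1)
state=D head=-1 tape=_[_]aaa   (D,_)→(A,_,-1)
state=A head=-2 tape=[_]_aaa   (A,_)→(A,b,+1)
state=A head=-1 tape=b[_]aaa   (A,_)→(A,b,+1)
state=A head=0 tape=bb[a]aa   (A,a)→(H,_,-1)
state=H head=-1 tape=b[b]_aa
The non-blank tape span at halt is bb_aa.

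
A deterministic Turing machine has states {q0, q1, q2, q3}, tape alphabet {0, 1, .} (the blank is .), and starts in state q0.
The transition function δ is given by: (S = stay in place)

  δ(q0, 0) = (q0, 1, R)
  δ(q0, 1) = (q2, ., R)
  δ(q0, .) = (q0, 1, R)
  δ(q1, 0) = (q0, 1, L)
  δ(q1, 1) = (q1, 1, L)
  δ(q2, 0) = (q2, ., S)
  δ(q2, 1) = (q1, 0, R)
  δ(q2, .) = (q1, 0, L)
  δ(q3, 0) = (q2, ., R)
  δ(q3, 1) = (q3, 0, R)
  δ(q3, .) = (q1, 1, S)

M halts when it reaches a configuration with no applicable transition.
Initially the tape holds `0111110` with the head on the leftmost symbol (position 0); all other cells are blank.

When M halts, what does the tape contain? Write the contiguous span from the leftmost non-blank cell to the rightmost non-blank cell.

1111.1.0

state=q0 head=0 tape=[0]111110.   (q0,0)→(q0,1,R)
state=q0 head=1 tape=1[1]11110.   (q0,1)→(q2,.,R)
state=q2 head=2 tape=1.[1]1110.   (q2,1)→(q1,0,R)
state=q1 head=3 tape=1.0[1]110.   (q1,1)→(q1,1,L)
state=q1 head=2 tape=1.[0]1110.   (q1,0)→(q0,1,L)
state=q0 head=1 tape=1[.]11110.   (q0,.)→(q0,1,R)
state=q0 head=2 tape=11[1]1110.   (q0,1)→(q2,.,R)
state=q2 head=3 tape=11.[1]110.   (q2,1)→(q1,0,R)
state=q1 head=4 tape=11.0[1]10.   (q1,1)→(q1,1,L)
state=q1 head=3 tape=11.[0]110.   (q1,0)→(q0,1,L)
state=q0 head=2 tape=11[.]1110.   (q0,.)→(q0,1,R)
state=q0 head=3 tape=111[1]110.   (q0,1)→(q2,.,R)
state=q2 head=4 tape=111.[1]10.   (q2,1)→(q1,0,R)
state=q1 head=5 tape=111.0[1]0.   (q1,1)→(q1,1,L)
state=q1 head=4 tape=111.[0]10.   (q1,0)→(q0,1,L)
state=q0 head=3 tape=111[.]110.   (q0,.)→(q0,1,R)
state=q0 head=4 tape=1111[1]10.   (q0,1)→(q2,.,R)
state=q2 head=5 tape=1111.[1]0.   (q2,1)→(q1,0,R)
state=q1 head=6 tape=1111.0[0].   (q1,0)→(q0,1,L)
state=q0 head=5 tape=1111.[0]1.   (q0,0)→(q0,1,R)
state=q0 head=6 tape=1111.1[1].   (q0,1)→(q2,.,R)
state=q2 head=7 tape=1111.1.[.]   (q2,.)→(q1,0,L)
state=q1 head=6 tape=1111.1[.]0
The non-blank tape span at halt is 1111.1.0.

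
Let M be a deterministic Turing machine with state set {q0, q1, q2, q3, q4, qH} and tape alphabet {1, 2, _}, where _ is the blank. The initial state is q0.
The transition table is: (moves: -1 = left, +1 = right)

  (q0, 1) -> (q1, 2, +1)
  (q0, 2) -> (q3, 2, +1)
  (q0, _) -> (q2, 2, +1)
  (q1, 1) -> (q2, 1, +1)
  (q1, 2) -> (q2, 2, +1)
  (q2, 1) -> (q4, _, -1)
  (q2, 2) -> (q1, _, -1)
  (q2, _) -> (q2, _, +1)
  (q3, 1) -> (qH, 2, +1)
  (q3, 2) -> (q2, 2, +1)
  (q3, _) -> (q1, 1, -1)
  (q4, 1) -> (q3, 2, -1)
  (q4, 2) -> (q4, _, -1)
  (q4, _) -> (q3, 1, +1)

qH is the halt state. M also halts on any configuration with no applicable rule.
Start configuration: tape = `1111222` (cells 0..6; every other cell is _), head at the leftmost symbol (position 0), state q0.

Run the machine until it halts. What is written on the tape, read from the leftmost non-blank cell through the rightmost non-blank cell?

q0 | ___[1]111222   read 1 → write 2, move +1, go to q1
q1 | ___2[1]11222   read 1 → write 1, move +1, go to q2
q2 | ___21[1]1222   read 1 → write _, move -1, go to q4
q4 | ___2[1]_1222   read 1 → write 2, move -1, go to q3
q3 | ___[2]2_1222   read 2 → write 2, move +1, go to q2
q2 | ___2[2]_1222   read 2 → write _, move -1, go to q1
q1 | ___[2]__1222   read 2 → write 2, move +1, go to q2
q2 | ___2[_]_1222   read _ → write _, move +1, go to q2
q2 | ___2_[_]1222   read _ → write _, move +1, go to q2
q2 | ___2__[1]222   read 1 → write _, move -1, go to q4
q4 | ___2_[_]_222   read _ → write 1, move +1, go to q3
q3 | ___2_1[_]222   read _ → write 1, move -1, go to q1
q1 | ___2_[1]1222   read 1 → write 1, move +1, go to q2
q2 | ___2_1[1]222   read 1 → write _, move -1, go to q4
q4 | ___2_[1]_222   read 1 → write 2, move -1, go to q3
q3 | ___2[_]2_222   read _ → write 1, move -1, go to q1
q1 | ___[2]12_222   read 2 → write 2, move +1, go to q2
q2 | ___2[1]2_222   read 1 → write _, move -1, go to q4
q4 | ___[2]_2_222   read 2 → write _, move -1, go to q4
q4 | __[_]__2_222   read _ → write 1, move +1, go to q3
q3 | __1[_]_2_222   read _ → write 1, move -1, go to q1
q1 | __[1]1_2_222   read 1 → write 1, move +1, go to q2
q2 | __1[1]_2_222   read 1 → write _, move -1, go to q4
q4 | __[1]__2_222   read 1 → write 2, move -1, go to q3
q3 | _[_]2__2_222   read _ → write 1, move -1, go to q1
q1 | [_]12__2_222
The non-blank tape span at halt is 12__2_222.

12__2_222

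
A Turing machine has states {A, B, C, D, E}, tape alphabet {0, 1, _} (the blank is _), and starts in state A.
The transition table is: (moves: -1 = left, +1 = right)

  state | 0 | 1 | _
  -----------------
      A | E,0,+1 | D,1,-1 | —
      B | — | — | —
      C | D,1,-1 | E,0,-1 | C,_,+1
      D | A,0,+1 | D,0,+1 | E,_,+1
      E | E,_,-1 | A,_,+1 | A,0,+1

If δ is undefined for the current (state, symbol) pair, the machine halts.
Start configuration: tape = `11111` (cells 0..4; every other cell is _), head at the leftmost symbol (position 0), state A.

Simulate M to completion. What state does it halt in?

state=A head=0 tape=_[1]1111_   (A,1)→(D,1,-1)
state=D head=-1 tape=[_]11111_   (D,_)→(E,_,+1)
state=E head=0 tape=_[1]1111_   (E,1)→(A,_,+1)
state=A head=1 tape=__[1]111_   (A,1)→(D,1,-1)
state=D head=0 tape=_[_]1111_   (D,_)→(E,_,+1)
state=E head=1 tape=__[1]111_   (E,1)→(A,_,+1)
state=A head=2 tape=___[1]11_   (A,1)→(D,1,-1)
state=D head=1 tape=__[_]111_   (D,_)→(E,_,+1)
state=E head=2 tape=___[1]11_   (E,1)→(A,_,+1)
state=A head=3 tape=____[1]1_   (A,1)→(D,1,-1)
state=D head=2 tape=___[_]11_   (D,_)→(E,_,+1)
state=E head=3 tape=____[1]1_   (E,1)→(A,_,+1)
state=A head=4 tape=_____[1]_   (A,1)→(D,1,-1)
state=D head=3 tape=____[_]1_   (D,_)→(E,_,+1)
state=E head=4 tape=_____[1]_   (E,1)→(A,_,+1)
state=A head=5 tape=______[_]
No transition is defined for (A, _); M halts in state A.

A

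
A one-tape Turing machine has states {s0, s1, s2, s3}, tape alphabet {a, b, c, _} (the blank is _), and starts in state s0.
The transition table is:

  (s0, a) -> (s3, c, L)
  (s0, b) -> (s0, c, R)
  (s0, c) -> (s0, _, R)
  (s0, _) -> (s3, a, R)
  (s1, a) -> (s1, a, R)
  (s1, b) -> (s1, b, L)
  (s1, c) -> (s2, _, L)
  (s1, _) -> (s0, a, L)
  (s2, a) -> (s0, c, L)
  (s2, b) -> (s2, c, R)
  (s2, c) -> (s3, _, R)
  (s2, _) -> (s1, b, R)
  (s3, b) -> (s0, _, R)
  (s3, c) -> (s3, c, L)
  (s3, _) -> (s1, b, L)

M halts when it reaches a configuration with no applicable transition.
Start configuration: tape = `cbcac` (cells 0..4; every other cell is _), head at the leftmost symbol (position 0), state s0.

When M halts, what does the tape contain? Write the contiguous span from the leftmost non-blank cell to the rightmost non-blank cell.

aabccbcc

state=s0 head=0 tape=___[c]bcac   (s0,c)→(s0,_,R)
state=s0 head=1 tape=____[b]cac   (s0,b)→(s0,c,R)
state=s0 head=2 tape=____c[c]ac   (s0,c)→(s0,_,R)
state=s0 head=3 tape=____c_[a]c   (s0,a)→(s3,c,L)
state=s3 head=2 tape=____c[_]cc   (s3,_)→(s1,b,L)
state=s1 head=1 tape=____[c]bcc   (s1,c)→(s2,_,L)
state=s2 head=0 tape=___[_]_bcc   (s2,_)→(s1,b,R)
state=s1 head=1 tape=___b[_]bcc   (s1,_)→(s0,a,L)
state=s0 head=0 tape=___[b]abcc   (s0,b)→(s0,c,R)
state=s0 head=1 tape=___c[a]bcc   (s0,a)→(s3,c,L)
state=s3 head=0 tape=___[c]cbcc   (s3,c)→(s3,c,L)
state=s3 head=-1 tape=__[_]ccbcc   (s3,_)→(s1,b,L)
state=s1 head=-2 tape=_[_]bccbcc   (s1,_)→(s0,a,L)
state=s0 head=-3 tape=[_]abccbcc   (s0,_)→(s3,a,R)
state=s3 head=-2 tape=a[a]bccbcc
The non-blank tape span at halt is aabccbcc.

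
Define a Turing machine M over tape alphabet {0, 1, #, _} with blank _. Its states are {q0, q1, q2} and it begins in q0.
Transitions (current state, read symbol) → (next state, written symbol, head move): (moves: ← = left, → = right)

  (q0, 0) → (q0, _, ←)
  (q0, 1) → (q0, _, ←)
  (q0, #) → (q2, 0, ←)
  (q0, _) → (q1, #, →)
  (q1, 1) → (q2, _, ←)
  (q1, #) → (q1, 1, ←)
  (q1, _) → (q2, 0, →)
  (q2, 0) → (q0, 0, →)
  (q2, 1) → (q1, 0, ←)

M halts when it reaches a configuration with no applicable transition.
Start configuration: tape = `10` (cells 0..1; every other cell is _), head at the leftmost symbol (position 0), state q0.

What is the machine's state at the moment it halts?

q2

state=q0 head=0 tape=_[1]0___   (q0,1)→(q0,_,←)
state=q0 head=-1 tape=[_]_0___   (q0,_)→(q1,#,→)
state=q1 head=0 tape=#[_]0___   (q1,_)→(q2,0,→)
state=q2 head=1 tape=#0[0]___   (q2,0)→(q0,0,→)
state=q0 head=2 tape=#00[_]__   (q0,_)→(q1,#,→)
state=q1 head=3 tape=#00#[_]_   (q1,_)→(q2,0,→)
state=q2 head=4 tape=#00#0[_]
No transition is defined for (q2, _); M halts in state q2.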